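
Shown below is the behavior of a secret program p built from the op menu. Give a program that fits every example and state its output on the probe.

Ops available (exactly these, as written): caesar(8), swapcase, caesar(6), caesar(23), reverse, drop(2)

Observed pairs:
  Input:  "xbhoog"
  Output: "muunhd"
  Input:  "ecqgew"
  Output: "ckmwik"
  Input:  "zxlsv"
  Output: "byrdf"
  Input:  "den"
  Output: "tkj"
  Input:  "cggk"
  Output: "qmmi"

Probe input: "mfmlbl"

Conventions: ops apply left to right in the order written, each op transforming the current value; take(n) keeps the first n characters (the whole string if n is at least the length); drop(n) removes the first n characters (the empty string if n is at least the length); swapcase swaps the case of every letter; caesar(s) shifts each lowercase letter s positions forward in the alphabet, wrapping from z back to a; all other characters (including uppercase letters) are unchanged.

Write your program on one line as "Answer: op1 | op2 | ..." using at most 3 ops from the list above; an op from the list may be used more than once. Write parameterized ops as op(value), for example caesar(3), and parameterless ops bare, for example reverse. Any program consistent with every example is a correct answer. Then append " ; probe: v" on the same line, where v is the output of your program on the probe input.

caesar(6) | reverse ; probe: "rhrsls"

Check, running the answer program on each example:
  "xbhoog" -> "dhnuum" -> "muunhd"
  "ecqgew" -> "kiwmkc" -> "ckmwik"
  "zxlsv" -> "fdryb" -> "byrdf"
  "den" -> "jkt" -> "tkj"
  "cggk" -> "immq" -> "qmmi"
  probe: "mfmlbl" -> "slsrhr" -> "rhrsls"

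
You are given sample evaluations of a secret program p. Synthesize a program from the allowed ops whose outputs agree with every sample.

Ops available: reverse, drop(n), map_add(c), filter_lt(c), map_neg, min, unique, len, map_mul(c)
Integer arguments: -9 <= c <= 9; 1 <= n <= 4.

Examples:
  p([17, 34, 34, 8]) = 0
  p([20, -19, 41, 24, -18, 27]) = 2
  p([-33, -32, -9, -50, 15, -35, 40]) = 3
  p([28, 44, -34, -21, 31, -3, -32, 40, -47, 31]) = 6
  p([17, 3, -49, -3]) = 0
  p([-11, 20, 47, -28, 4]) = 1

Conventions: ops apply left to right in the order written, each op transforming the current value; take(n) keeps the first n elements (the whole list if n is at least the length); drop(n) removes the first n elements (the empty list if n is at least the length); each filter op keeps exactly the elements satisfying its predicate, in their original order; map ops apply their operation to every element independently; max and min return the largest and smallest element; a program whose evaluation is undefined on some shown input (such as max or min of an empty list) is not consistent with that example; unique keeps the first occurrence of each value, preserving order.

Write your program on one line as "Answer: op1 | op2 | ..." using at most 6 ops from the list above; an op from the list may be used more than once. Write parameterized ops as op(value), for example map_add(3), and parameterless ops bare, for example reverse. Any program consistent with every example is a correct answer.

map_add(1) | drop(4) | reverse | map_neg | len

Check, running the answer program on each example:
  [17, 34, 34, 8] -> [18, 35, 35, 9] -> [] -> [] -> [] -> 0
  [20, -19, 41, 24, -18, 27] -> [21, -18, 42, 25, -17, 28] -> [-17, 28] -> [28, -17] -> [-28, 17] -> 2
  [-33, -32, -9, -50, 15, -35, 40] -> [-32, -31, -8, -49, 16, -34, 41] -> [16, -34, 41] -> [41, -34, 16] -> [-41, 34, -16] -> 3
  [28, 44, -34, -21, 31, -3, -32, 40, -47, 31] -> [29, 45, -33, -20, 32, -2, -31, 41, -46, 32] -> [32, -2, -31, 41, -46, 32] -> [32, -46, 41, -31, -2, 32] -> [-32, 46, -41, 31, 2, -32] -> 6
  [17, 3, -49, -3] -> [18, 4, -48, -2] -> [] -> [] -> [] -> 0
  [-11, 20, 47, -28, 4] -> [-10, 21, 48, -27, 5] -> [5] -> [5] -> [-5] -> 1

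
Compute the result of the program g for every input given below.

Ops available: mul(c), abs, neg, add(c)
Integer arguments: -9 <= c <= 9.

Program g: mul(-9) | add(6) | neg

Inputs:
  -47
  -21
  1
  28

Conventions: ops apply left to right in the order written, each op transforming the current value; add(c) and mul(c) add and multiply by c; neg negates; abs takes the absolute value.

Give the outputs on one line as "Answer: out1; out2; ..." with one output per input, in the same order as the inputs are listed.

-429; -195; 3; 246

Execution, op by op:
  -47 -> 423 -> 429 -> -429
  -21 -> 189 -> 195 -> -195
  1 -> -9 -> -3 -> 3
  28 -> -252 -> -246 -> 246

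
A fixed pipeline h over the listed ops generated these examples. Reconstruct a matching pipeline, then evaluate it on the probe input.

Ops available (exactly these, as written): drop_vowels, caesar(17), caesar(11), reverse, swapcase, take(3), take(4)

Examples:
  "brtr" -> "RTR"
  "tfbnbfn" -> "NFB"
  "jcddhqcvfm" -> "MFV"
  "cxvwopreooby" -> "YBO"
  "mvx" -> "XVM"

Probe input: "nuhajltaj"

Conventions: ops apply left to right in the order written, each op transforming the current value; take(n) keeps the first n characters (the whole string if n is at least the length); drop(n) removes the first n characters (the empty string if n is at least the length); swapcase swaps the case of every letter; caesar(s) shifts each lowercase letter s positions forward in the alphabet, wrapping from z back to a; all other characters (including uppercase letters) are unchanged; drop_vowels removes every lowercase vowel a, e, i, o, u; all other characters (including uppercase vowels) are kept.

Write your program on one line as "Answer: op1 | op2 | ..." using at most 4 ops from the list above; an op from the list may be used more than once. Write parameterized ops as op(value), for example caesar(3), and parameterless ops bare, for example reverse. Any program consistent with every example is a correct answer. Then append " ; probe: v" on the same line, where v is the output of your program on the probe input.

reverse | take(3) | swapcase ; probe: "JAT"

Check, running the answer program on each example:
  "brtr" -> "rtrb" -> "rtr" -> "RTR"
  "tfbnbfn" -> "nfbnbft" -> "nfb" -> "NFB"
  "jcddhqcvfm" -> "mfvcqhddcj" -> "mfv" -> "MFV"
  "cxvwopreooby" -> "ybooerpowvxc" -> "ybo" -> "YBO"
  "mvx" -> "xvm" -> "xvm" -> "XVM"
  probe: "nuhajltaj" -> "jatljahun" -> "jat" -> "JAT"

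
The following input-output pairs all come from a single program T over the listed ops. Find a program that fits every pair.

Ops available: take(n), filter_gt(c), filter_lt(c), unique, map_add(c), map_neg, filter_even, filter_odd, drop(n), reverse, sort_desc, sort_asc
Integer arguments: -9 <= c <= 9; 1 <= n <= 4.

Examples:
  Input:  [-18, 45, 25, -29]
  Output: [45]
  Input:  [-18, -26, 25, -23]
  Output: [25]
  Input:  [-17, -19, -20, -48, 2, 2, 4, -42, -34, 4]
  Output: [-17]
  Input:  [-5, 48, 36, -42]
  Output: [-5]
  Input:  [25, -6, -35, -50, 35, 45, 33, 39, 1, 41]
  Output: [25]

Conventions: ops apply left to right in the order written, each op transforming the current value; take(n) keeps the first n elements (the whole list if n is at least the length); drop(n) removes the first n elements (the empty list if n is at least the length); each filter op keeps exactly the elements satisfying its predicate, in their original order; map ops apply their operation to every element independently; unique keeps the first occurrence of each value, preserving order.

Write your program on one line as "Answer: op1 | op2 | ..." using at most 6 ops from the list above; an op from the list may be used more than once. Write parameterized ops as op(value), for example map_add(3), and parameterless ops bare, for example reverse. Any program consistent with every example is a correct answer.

take(3) | sort_asc | filter_odd | reverse | take(1)

Check, running the answer program on each example:
  [-18, 45, 25, -29] -> [-18, 45, 25] -> [-18, 25, 45] -> [25, 45] -> [45, 25] -> [45]
  [-18, -26, 25, -23] -> [-18, -26, 25] -> [-26, -18, 25] -> [25] -> [25] -> [25]
  [-17, -19, -20, -48, 2, 2, 4, -42, -34, 4] -> [-17, -19, -20] -> [-20, -19, -17] -> [-19, -17] -> [-17, -19] -> [-17]
  [-5, 48, 36, -42] -> [-5, 48, 36] -> [-5, 36, 48] -> [-5] -> [-5] -> [-5]
  [25, -6, -35, -50, 35, 45, 33, 39, 1, 41] -> [25, -6, -35] -> [-35, -6, 25] -> [-35, 25] -> [25, -35] -> [25]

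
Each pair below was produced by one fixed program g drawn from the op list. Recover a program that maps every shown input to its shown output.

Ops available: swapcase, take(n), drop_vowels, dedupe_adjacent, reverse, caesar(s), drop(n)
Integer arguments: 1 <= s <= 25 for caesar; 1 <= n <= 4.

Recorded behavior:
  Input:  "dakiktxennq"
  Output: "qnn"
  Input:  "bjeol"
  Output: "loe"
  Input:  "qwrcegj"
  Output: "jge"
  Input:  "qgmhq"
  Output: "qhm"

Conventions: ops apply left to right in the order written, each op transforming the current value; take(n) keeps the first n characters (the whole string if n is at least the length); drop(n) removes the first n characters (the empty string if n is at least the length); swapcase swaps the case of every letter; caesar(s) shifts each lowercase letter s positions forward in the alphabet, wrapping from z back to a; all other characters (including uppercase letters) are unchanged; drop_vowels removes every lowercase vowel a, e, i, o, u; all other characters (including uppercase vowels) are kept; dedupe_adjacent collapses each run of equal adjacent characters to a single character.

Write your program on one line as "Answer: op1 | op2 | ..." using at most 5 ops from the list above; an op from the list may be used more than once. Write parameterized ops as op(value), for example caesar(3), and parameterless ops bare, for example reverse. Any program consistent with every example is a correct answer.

swapcase | reverse | swapcase | take(3)

Check, running the answer program on each example:
  "dakiktxennq" -> "DAKIKTXENNQ" -> "QNNEXTKIKAD" -> "qnnextkikad" -> "qnn"
  "bjeol" -> "BJEOL" -> "LOEJB" -> "loejb" -> "loe"
  "qwrcegj" -> "QWRCEGJ" -> "JGECRWQ" -> "jgecrwq" -> "jge"
  "qgmhq" -> "QGMHQ" -> "QHMGQ" -> "qhmgq" -> "qhm"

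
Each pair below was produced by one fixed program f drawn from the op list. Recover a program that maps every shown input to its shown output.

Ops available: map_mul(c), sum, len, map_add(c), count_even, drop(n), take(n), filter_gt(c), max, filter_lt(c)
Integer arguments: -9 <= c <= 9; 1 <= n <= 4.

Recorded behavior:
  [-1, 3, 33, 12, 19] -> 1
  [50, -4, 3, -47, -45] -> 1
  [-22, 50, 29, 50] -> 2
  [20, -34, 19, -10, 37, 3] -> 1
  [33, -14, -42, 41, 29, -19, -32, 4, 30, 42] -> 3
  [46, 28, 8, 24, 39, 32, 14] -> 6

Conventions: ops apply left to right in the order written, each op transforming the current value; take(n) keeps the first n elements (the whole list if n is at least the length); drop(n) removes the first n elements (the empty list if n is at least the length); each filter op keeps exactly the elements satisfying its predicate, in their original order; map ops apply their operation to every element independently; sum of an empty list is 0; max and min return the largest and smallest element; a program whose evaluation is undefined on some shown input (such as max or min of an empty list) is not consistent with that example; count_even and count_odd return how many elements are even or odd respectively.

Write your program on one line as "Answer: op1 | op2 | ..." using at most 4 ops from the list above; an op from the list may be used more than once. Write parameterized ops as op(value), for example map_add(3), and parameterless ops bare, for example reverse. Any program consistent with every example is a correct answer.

map_mul(-3) | filter_lt(-9) | map_mul(-3) | count_even

Check, running the answer program on each example:
  [-1, 3, 33, 12, 19] -> [3, -9, -99, -36, -57] -> [-99, -36, -57] -> [297, 108, 171] -> 1
  [50, -4, 3, -47, -45] -> [-150, 12, -9, 141, 135] -> [-150] -> [450] -> 1
  [-22, 50, 29, 50] -> [66, -150, -87, -150] -> [-150, -87, -150] -> [450, 261, 450] -> 2
  [20, -34, 19, -10, 37, 3] -> [-60, 102, -57, 30, -111, -9] -> [-60, -57, -111] -> [180, 171, 333] -> 1
  [33, -14, -42, 41, 29, -19, -32, 4, 30, 42] -> [-99, 42, 126, -123, -87, 57, 96, -12, -90, -126] -> [-99, -123, -87, -12, -90, -126] -> [297, 369, 261, 36, 270, 378] -> 3
  [46, 28, 8, 24, 39, 32, 14] -> [-138, -84, -24, -72, -117, -96, -42] -> [-138, -84, -24, -72, -117, -96, -42] -> [414, 252, 72, 216, 351, 288, 126] -> 6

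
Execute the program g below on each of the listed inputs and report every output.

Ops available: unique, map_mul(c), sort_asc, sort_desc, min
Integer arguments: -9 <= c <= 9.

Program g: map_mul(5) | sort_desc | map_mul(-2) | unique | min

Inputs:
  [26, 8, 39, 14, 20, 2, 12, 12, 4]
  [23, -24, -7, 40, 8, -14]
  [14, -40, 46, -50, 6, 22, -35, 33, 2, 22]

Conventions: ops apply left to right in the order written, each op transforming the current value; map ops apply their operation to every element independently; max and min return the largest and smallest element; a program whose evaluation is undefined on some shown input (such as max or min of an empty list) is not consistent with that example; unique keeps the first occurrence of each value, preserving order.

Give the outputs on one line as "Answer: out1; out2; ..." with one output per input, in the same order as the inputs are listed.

Execution, op by op:
  [26, 8, 39, 14, 20, 2, 12, 12, 4] -> [130, 40, 195, 70, 100, 10, 60, 60, 20] -> [195, 130, 100, 70, 60, 60, 40, 20, 10] -> [-390, -260, -200, -140, -120, -120, -80, -40, -20] -> [-390, -260, -200, -140, -120, -80, -40, -20] -> -390
  [23, -24, -7, 40, 8, -14] -> [115, -120, -35, 200, 40, -70] -> [200, 115, 40, -35, -70, -120] -> [-400, -230, -80, 70, 140, 240] -> [-400, -230, -80, 70, 140, 240] -> -400
  [14, -40, 46, -50, 6, 22, -35, 33, 2, 22] -> [70, -200, 230, -250, 30, 110, -175, 165, 10, 110] -> [230, 165, 110, 110, 70, 30, 10, -175, -200, -250] -> [-460, -330, -220, -220, -140, -60, -20, 350, 400, 500] -> [-460, -330, -220, -140, -60, -20, 350, 400, 500] -> -460

-390; -400; -460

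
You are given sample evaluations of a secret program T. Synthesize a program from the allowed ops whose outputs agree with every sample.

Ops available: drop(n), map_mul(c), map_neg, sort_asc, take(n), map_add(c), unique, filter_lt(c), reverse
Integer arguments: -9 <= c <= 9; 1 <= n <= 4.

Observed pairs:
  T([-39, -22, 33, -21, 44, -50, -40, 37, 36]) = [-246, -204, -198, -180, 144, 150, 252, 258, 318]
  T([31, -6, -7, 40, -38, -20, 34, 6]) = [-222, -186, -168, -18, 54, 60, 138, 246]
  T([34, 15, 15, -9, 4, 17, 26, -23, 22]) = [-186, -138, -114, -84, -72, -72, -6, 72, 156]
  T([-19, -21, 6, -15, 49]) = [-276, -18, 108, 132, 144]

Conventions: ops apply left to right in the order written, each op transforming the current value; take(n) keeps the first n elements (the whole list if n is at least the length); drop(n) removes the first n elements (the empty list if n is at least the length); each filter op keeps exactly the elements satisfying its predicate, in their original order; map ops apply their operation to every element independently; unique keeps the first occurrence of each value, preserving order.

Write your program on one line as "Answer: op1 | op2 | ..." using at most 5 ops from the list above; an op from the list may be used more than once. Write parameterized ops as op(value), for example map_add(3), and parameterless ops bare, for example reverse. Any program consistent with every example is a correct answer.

sort_asc | reverse | map_add(-3) | map_mul(-6)

Check, running the answer program on each example:
  [-39, -22, 33, -21, 44, -50, -40, 37, 36] -> [-50, -40, -39, -22, -21, 33, 36, 37, 44] -> [44, 37, 36, 33, -21, -22, -39, -40, -50] -> [41, 34, 33, 30, -24, -25, -42, -43, -53] -> [-246, -204, -198, -180, 144, 150, 252, 258, 318]
  [31, -6, -7, 40, -38, -20, 34, 6] -> [-38, -20, -7, -6, 6, 31, 34, 40] -> [40, 34, 31, 6, -6, -7, -20, -38] -> [37, 31, 28, 3, -9, -10, -23, -41] -> [-222, -186, -168, -18, 54, 60, 138, 246]
  [34, 15, 15, -9, 4, 17, 26, -23, 22] -> [-23, -9, 4, 15, 15, 17, 22, 26, 34] -> [34, 26, 22, 17, 15, 15, 4, -9, -23] -> [31, 23, 19, 14, 12, 12, 1, -12, -26] -> [-186, -138, -114, -84, -72, -72, -6, 72, 156]
  [-19, -21, 6, -15, 49] -> [-21, -19, -15, 6, 49] -> [49, 6, -15, -19, -21] -> [46, 3, -18, -22, -24] -> [-276, -18, 108, 132, 144]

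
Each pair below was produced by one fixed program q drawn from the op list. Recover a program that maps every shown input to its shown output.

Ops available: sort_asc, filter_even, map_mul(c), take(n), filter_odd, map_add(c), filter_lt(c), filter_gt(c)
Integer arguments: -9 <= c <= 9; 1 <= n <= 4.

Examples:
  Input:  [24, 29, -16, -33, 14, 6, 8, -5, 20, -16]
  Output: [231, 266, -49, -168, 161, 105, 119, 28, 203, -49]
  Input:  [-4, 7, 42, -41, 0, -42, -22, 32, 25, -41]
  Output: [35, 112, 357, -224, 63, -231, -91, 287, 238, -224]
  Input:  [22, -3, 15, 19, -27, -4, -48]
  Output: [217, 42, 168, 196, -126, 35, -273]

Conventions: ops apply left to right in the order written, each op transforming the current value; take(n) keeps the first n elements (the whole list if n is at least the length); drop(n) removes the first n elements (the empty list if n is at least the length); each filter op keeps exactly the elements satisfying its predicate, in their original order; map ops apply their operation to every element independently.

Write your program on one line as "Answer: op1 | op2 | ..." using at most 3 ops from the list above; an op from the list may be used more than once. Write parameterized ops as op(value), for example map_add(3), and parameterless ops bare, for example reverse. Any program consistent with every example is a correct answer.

map_add(8) | map_add(1) | map_mul(7)

Check, running the answer program on each example:
  [24, 29, -16, -33, 14, 6, 8, -5, 20, -16] -> [32, 37, -8, -25, 22, 14, 16, 3, 28, -8] -> [33, 38, -7, -24, 23, 15, 17, 4, 29, -7] -> [231, 266, -49, -168, 161, 105, 119, 28, 203, -49]
  [-4, 7, 42, -41, 0, -42, -22, 32, 25, -41] -> [4, 15, 50, -33, 8, -34, -14, 40, 33, -33] -> [5, 16, 51, -32, 9, -33, -13, 41, 34, -32] -> [35, 112, 357, -224, 63, -231, -91, 287, 238, -224]
  [22, -3, 15, 19, -27, -4, -48] -> [30, 5, 23, 27, -19, 4, -40] -> [31, 6, 24, 28, -18, 5, -39] -> [217, 42, 168, 196, -126, 35, -273]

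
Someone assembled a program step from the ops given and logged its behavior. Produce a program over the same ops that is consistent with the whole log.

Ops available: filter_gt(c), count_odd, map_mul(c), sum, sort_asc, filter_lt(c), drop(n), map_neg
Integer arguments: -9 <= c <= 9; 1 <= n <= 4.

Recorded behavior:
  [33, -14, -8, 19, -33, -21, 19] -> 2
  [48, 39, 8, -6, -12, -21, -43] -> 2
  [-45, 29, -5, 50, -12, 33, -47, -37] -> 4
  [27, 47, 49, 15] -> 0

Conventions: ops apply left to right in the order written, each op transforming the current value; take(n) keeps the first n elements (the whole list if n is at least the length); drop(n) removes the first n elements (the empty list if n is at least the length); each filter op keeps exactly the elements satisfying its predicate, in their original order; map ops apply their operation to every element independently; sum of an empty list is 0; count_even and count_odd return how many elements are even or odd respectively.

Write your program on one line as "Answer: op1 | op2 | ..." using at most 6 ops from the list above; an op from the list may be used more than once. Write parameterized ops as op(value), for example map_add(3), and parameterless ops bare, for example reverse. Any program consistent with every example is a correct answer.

filter_lt(-3) | sort_asc | map_neg | sort_asc | map_neg | count_odd

Check, running the answer program on each example:
  [33, -14, -8, 19, -33, -21, 19] -> [-14, -8, -33, -21] -> [-33, -21, -14, -8] -> [33, 21, 14, 8] -> [8, 14, 21, 33] -> [-8, -14, -21, -33] -> 2
  [48, 39, 8, -6, -12, -21, -43] -> [-6, -12, -21, -43] -> [-43, -21, -12, -6] -> [43, 21, 12, 6] -> [6, 12, 21, 43] -> [-6, -12, -21, -43] -> 2
  [-45, 29, -5, 50, -12, 33, -47, -37] -> [-45, -5, -12, -47, -37] -> [-47, -45, -37, -12, -5] -> [47, 45, 37, 12, 5] -> [5, 12, 37, 45, 47] -> [-5, -12, -37, -45, -47] -> 4
  [27, 47, 49, 15] -> [] -> [] -> [] -> [] -> [] -> 0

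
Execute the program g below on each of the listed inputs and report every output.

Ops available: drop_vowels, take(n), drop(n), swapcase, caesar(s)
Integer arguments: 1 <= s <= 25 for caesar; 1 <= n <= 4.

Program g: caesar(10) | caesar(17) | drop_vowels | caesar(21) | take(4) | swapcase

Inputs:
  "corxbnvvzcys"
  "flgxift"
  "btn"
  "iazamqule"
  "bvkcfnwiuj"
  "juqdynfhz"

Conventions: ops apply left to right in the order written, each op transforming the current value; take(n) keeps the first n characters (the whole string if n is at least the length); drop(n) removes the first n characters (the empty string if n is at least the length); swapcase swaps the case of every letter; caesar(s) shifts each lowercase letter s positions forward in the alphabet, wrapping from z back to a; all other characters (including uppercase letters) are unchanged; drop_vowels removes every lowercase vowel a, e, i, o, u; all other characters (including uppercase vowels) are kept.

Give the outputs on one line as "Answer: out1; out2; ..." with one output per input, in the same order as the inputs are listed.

Execution, op by op:
  "corxbnvvzcys" -> "mybhlxffjmic" -> "dpsycowwadzt" -> "dpsycwwdzt" -> "ykntxrryuo" -> "yknt" -> "YKNT"
  "flgxift" -> "pvqhspd" -> "gmhyjgu" -> "gmhyjg" -> "bhcteb" -> "bhct" -> "BHCT"
  "btn" -> "ldx" -> "cuo" -> "c" -> "x" -> "x" -> "X"
  "iazamqule" -> "skjkwaevo" -> "jbabnrvmf" -> "jbbnrvmf" -> "ewwimqha" -> "ewwi" -> "EWWI"
  "bvkcfnwiuj" -> "lfumpxgset" -> "cwldgoxjvk" -> "cwldgxjvk" -> "xrgybseqf" -> "xrgy" -> "XRGY"
  "juqdynfhz" -> "teanixprj" -> "kvrezogia" -> "kvrzg" -> "fqmub" -> "fqmu" -> "FQMU"

"YKNT"; "BHCT"; "X"; "EWWI"; "XRGY"; "FQMU"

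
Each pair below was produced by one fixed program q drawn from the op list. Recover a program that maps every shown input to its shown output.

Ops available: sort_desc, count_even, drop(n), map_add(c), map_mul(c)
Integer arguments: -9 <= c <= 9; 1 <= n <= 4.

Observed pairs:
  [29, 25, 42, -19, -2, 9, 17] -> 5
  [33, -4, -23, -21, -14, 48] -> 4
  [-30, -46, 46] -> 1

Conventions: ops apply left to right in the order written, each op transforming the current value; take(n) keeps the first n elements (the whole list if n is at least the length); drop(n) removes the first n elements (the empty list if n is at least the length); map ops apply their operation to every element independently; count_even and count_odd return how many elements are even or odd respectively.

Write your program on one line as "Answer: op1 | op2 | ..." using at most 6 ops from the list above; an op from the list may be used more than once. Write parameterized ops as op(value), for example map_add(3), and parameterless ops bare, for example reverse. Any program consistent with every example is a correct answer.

map_mul(6) | map_mul(4) | drop(2) | sort_desc | count_even

Check, running the answer program on each example:
  [29, 25, 42, -19, -2, 9, 17] -> [174, 150, 252, -114, -12, 54, 102] -> [696, 600, 1008, -456, -48, 216, 408] -> [1008, -456, -48, 216, 408] -> [1008, 408, 216, -48, -456] -> 5
  [33, -4, -23, -21, -14, 48] -> [198, -24, -138, -126, -84, 288] -> [792, -96, -552, -504, -336, 1152] -> [-552, -504, -336, 1152] -> [1152, -336, -504, -552] -> 4
  [-30, -46, 46] -> [-180, -276, 276] -> [-720, -1104, 1104] -> [1104] -> [1104] -> 1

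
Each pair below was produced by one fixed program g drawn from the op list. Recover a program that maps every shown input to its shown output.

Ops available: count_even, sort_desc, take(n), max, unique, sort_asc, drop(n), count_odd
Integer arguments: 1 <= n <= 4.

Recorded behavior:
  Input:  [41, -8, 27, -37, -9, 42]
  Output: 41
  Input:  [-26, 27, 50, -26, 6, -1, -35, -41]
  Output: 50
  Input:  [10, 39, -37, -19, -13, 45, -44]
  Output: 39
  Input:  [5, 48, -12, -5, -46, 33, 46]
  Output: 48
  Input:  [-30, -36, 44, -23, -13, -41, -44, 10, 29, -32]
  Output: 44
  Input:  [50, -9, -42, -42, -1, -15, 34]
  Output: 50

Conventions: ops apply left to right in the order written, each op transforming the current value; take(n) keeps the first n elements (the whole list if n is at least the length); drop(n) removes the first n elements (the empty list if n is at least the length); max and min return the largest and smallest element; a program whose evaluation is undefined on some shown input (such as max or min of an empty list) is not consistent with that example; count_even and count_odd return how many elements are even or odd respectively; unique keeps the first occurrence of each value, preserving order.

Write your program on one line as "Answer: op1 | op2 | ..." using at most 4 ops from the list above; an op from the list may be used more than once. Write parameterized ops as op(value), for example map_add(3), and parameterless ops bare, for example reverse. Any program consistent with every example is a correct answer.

take(4) | sort_asc | unique | max

Check, running the answer program on each example:
  [41, -8, 27, -37, -9, 42] -> [41, -8, 27, -37] -> [-37, -8, 27, 41] -> [-37, -8, 27, 41] -> 41
  [-26, 27, 50, -26, 6, -1, -35, -41] -> [-26, 27, 50, -26] -> [-26, -26, 27, 50] -> [-26, 27, 50] -> 50
  [10, 39, -37, -19, -13, 45, -44] -> [10, 39, -37, -19] -> [-37, -19, 10, 39] -> [-37, -19, 10, 39] -> 39
  [5, 48, -12, -5, -46, 33, 46] -> [5, 48, -12, -5] -> [-12, -5, 5, 48] -> [-12, -5, 5, 48] -> 48
  [-30, -36, 44, -23, -13, -41, -44, 10, 29, -32] -> [-30, -36, 44, -23] -> [-36, -30, -23, 44] -> [-36, -30, -23, 44] -> 44
  [50, -9, -42, -42, -1, -15, 34] -> [50, -9, -42, -42] -> [-42, -42, -9, 50] -> [-42, -9, 50] -> 50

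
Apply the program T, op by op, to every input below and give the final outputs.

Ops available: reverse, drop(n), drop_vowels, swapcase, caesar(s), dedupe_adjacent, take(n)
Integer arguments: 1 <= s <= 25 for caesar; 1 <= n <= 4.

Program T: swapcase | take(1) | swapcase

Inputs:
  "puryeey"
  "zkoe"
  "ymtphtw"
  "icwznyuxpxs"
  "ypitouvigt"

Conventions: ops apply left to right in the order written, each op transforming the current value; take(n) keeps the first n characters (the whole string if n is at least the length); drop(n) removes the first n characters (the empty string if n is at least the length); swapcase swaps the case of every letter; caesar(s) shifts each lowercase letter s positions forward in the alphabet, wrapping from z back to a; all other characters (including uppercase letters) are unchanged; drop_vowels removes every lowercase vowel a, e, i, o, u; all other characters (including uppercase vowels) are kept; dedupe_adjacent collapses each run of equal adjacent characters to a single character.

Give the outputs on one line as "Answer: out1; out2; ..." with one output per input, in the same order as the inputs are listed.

Execution, op by op:
  "puryeey" -> "PURYEEY" -> "P" -> "p"
  "zkoe" -> "ZKOE" -> "Z" -> "z"
  "ymtphtw" -> "YMTPHTW" -> "Y" -> "y"
  "icwznyuxpxs" -> "ICWZNYUXPXS" -> "I" -> "i"
  "ypitouvigt" -> "YPITOUVIGT" -> "Y" -> "y"

"p"; "z"; "y"; "i"; "y"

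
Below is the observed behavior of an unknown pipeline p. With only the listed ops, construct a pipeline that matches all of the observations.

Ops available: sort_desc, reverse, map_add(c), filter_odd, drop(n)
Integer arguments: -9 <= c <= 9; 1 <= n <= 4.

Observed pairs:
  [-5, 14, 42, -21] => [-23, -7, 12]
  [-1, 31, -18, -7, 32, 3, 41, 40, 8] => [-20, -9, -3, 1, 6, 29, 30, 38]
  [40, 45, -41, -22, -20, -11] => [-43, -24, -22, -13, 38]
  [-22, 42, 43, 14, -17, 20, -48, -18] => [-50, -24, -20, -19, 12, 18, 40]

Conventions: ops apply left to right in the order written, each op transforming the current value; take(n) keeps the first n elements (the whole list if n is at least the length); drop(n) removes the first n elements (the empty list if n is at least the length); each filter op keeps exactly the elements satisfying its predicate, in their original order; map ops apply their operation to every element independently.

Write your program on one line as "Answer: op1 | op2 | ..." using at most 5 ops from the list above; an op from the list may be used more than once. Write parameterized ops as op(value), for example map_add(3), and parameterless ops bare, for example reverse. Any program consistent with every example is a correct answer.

sort_desc | drop(1) | reverse | map_add(-2)

Check, running the answer program on each example:
  [-5, 14, 42, -21] -> [42, 14, -5, -21] -> [14, -5, -21] -> [-21, -5, 14] -> [-23, -7, 12]
  [-1, 31, -18, -7, 32, 3, 41, 40, 8] -> [41, 40, 32, 31, 8, 3, -1, -7, -18] -> [40, 32, 31, 8, 3, -1, -7, -18] -> [-18, -7, -1, 3, 8, 31, 32, 40] -> [-20, -9, -3, 1, 6, 29, 30, 38]
  [40, 45, -41, -22, -20, -11] -> [45, 40, -11, -20, -22, -41] -> [40, -11, -20, -22, -41] -> [-41, -22, -20, -11, 40] -> [-43, -24, -22, -13, 38]
  [-22, 42, 43, 14, -17, 20, -48, -18] -> [43, 42, 20, 14, -17, -18, -22, -48] -> [42, 20, 14, -17, -18, -22, -48] -> [-48, -22, -18, -17, 14, 20, 42] -> [-50, -24, -20, -19, 12, 18, 40]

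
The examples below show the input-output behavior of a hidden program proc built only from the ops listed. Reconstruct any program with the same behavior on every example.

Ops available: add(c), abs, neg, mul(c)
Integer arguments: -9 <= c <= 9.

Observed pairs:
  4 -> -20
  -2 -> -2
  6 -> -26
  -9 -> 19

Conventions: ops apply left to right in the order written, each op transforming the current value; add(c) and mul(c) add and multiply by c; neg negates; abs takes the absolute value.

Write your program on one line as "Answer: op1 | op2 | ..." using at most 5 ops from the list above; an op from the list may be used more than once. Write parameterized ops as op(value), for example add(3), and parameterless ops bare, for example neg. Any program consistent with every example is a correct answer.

mul(-3) | neg | add(8) | neg

Check, running the answer program on each example:
  4 -> -12 -> 12 -> 20 -> -20
  -2 -> 6 -> -6 -> 2 -> -2
  6 -> -18 -> 18 -> 26 -> -26
  -9 -> 27 -> -27 -> -19 -> 19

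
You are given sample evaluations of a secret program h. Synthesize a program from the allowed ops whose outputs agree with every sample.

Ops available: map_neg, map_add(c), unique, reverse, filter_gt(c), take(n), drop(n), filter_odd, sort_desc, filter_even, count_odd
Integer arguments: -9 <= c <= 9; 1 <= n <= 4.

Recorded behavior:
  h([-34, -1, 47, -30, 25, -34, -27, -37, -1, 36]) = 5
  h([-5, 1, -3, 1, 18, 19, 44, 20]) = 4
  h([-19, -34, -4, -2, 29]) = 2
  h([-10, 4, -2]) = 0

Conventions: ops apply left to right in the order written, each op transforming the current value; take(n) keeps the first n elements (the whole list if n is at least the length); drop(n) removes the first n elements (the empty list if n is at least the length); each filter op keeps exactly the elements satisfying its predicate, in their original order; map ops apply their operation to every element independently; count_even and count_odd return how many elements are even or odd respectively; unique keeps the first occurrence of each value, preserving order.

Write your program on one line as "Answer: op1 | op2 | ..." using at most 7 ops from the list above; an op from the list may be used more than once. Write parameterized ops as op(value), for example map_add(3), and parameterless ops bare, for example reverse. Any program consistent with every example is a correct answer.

unique | reverse | filter_odd | map_add(7) | map_add(-5) | count_odd

Check, running the answer program on each example:
  [-34, -1, 47, -30, 25, -34, -27, -37, -1, 36] -> [-34, -1, 47, -30, 25, -27, -37, 36] -> [36, -37, -27, 25, -30, 47, -1, -34] -> [-37, -27, 25, 47, -1] -> [-30, -20, 32, 54, 6] -> [-35, -25, 27, 49, 1] -> 5
  [-5, 1, -3, 1, 18, 19, 44, 20] -> [-5, 1, -3, 18, 19, 44, 20] -> [20, 44, 19, 18, -3, 1, -5] -> [19, -3, 1, -5] -> [26, 4, 8, 2] -> [21, -1, 3, -3] -> 4
  [-19, -34, -4, -2, 29] -> [-19, -34, -4, -2, 29] -> [29, -2, -4, -34, -19] -> [29, -19] -> [36, -12] -> [31, -17] -> 2
  [-10, 4, -2] -> [-10, 4, -2] -> [-2, 4, -10] -> [] -> [] -> [] -> 0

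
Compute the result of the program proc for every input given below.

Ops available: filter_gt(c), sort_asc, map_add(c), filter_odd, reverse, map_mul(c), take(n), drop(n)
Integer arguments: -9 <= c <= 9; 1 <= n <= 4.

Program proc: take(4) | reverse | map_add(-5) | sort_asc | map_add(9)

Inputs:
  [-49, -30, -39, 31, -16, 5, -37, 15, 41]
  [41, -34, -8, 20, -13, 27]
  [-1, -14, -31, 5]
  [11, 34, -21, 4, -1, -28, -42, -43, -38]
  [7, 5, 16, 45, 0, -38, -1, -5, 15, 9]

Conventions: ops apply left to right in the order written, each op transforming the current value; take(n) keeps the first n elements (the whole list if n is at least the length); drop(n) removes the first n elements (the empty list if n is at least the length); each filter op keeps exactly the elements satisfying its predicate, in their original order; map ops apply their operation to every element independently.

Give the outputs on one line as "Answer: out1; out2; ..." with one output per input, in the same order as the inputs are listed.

Execution, op by op:
  [-49, -30, -39, 31, -16, 5, -37, 15, 41] -> [-49, -30, -39, 31] -> [31, -39, -30, -49] -> [26, -44, -35, -54] -> [-54, -44, -35, 26] -> [-45, -35, -26, 35]
  [41, -34, -8, 20, -13, 27] -> [41, -34, -8, 20] -> [20, -8, -34, 41] -> [15, -13, -39, 36] -> [-39, -13, 15, 36] -> [-30, -4, 24, 45]
  [-1, -14, -31, 5] -> [-1, -14, -31, 5] -> [5, -31, -14, -1] -> [0, -36, -19, -6] -> [-36, -19, -6, 0] -> [-27, -10, 3, 9]
  [11, 34, -21, 4, -1, -28, -42, -43, -38] -> [11, 34, -21, 4] -> [4, -21, 34, 11] -> [-1, -26, 29, 6] -> [-26, -1, 6, 29] -> [-17, 8, 15, 38]
  [7, 5, 16, 45, 0, -38, -1, -5, 15, 9] -> [7, 5, 16, 45] -> [45, 16, 5, 7] -> [40, 11, 0, 2] -> [0, 2, 11, 40] -> [9, 11, 20, 49]

[-45, -35, -26, 35]; [-30, -4, 24, 45]; [-27, -10, 3, 9]; [-17, 8, 15, 38]; [9, 11, 20, 49]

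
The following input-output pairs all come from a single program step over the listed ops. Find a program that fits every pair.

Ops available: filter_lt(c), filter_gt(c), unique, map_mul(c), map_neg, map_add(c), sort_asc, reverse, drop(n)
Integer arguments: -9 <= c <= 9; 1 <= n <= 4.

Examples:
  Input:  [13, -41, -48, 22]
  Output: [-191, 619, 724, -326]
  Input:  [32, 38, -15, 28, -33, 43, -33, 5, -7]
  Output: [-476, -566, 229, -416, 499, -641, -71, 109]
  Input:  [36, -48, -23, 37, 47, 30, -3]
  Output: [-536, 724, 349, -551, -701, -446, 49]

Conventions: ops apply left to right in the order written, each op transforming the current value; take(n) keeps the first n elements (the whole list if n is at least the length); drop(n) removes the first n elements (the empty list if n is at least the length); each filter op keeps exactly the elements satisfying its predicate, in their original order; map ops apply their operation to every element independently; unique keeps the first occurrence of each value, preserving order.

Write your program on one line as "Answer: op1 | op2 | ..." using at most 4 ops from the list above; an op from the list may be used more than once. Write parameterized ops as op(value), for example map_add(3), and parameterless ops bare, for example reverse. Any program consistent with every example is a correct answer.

map_mul(-5) | map_mul(3) | unique | map_add(4)

Check, running the answer program on each example:
  [13, -41, -48, 22] -> [-65, 205, 240, -110] -> [-195, 615, 720, -330] -> [-195, 615, 720, -330] -> [-191, 619, 724, -326]
  [32, 38, -15, 28, -33, 43, -33, 5, -7] -> [-160, -190, 75, -140, 165, -215, 165, -25, 35] -> [-480, -570, 225, -420, 495, -645, 495, -75, 105] -> [-480, -570, 225, -420, 495, -645, -75, 105] -> [-476, -566, 229, -416, 499, -641, -71, 109]
  [36, -48, -23, 37, 47, 30, -3] -> [-180, 240, 115, -185, -235, -150, 15] -> [-540, 720, 345, -555, -705, -450, 45] -> [-540, 720, 345, -555, -705, -450, 45] -> [-536, 724, 349, -551, -701, -446, 49]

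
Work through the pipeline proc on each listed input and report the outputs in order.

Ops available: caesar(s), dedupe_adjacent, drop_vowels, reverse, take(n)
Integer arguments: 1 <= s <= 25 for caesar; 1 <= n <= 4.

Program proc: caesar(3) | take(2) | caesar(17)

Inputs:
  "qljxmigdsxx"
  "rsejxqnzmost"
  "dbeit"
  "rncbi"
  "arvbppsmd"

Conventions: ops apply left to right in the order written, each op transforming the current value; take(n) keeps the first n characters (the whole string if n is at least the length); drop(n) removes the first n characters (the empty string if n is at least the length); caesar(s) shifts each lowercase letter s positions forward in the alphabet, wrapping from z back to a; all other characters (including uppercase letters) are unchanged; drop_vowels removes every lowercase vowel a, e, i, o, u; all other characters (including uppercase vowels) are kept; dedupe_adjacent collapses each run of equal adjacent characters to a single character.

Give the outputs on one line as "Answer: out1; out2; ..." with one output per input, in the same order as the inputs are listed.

Execution, op by op:
  "qljxmigdsxx" -> "tomapljgvaa" -> "to" -> "kf"
  "rsejxqnzmost" -> "uvhmatqcprvw" -> "uv" -> "lm"
  "dbeit" -> "gehlw" -> "ge" -> "xv"
  "rncbi" -> "uqfel" -> "uq" -> "lh"
  "arvbppsmd" -> "duyessvpg" -> "du" -> "ul"

"kf"; "lm"; "xv"; "lh"; "ul"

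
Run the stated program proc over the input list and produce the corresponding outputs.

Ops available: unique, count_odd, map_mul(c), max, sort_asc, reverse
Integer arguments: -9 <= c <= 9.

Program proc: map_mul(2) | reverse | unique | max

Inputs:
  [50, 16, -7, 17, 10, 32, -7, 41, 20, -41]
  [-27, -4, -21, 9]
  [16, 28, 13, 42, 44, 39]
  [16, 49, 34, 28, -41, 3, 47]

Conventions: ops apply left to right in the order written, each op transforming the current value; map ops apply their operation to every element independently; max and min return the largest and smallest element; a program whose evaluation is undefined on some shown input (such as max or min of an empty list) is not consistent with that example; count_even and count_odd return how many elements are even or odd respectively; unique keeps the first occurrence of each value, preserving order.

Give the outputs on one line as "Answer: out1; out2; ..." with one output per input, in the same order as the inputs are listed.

100; 18; 88; 98

Execution, op by op:
  [50, 16, -7, 17, 10, 32, -7, 41, 20, -41] -> [100, 32, -14, 34, 20, 64, -14, 82, 40, -82] -> [-82, 40, 82, -14, 64, 20, 34, -14, 32, 100] -> [-82, 40, 82, -14, 64, 20, 34, 32, 100] -> 100
  [-27, -4, -21, 9] -> [-54, -8, -42, 18] -> [18, -42, -8, -54] -> [18, -42, -8, -54] -> 18
  [16, 28, 13, 42, 44, 39] -> [32, 56, 26, 84, 88, 78] -> [78, 88, 84, 26, 56, 32] -> [78, 88, 84, 26, 56, 32] -> 88
  [16, 49, 34, 28, -41, 3, 47] -> [32, 98, 68, 56, -82, 6, 94] -> [94, 6, -82, 56, 68, 98, 32] -> [94, 6, -82, 56, 68, 98, 32] -> 98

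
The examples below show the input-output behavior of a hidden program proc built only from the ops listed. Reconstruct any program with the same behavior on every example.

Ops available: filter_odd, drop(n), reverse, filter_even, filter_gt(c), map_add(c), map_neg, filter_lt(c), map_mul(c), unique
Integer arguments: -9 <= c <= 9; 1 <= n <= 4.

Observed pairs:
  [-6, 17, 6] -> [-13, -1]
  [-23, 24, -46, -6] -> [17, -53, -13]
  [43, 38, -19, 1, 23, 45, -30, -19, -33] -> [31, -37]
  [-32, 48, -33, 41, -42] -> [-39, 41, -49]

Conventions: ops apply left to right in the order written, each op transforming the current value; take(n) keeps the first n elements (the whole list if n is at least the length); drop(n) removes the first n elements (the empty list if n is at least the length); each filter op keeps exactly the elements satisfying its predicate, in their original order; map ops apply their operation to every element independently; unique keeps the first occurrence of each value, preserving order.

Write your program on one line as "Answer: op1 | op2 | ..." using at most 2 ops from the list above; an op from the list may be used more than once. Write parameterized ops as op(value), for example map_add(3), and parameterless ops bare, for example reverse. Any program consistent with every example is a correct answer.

filter_even | map_add(-7)

Check, running the answer program on each example:
  [-6, 17, 6] -> [-6, 6] -> [-13, -1]
  [-23, 24, -46, -6] -> [24, -46, -6] -> [17, -53, -13]
  [43, 38, -19, 1, 23, 45, -30, -19, -33] -> [38, -30] -> [31, -37]
  [-32, 48, -33, 41, -42] -> [-32, 48, -42] -> [-39, 41, -49]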